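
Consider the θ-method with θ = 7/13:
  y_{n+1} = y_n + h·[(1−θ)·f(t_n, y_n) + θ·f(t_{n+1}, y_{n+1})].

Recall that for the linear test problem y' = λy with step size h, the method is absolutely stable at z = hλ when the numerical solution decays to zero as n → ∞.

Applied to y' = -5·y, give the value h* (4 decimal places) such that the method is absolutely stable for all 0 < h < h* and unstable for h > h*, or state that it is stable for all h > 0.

Test eqn y'=λy, z=hλ:
  y_{n+1} = y_n + z·[6/13·y_n + 7/13·y_{n+1}] ⇒ (1 − 7/13z)y_{n+1} = (1 + 6/13z)y_n
  so R(z) = (1 + 6/13z)/(1 − 7/13z).

Find x<0 with |R(x)|<1.
x=-1.47: |R|=0.1795
x=-2: |R|=0.0370
x=-10: |R|=0.5663
x=-100: |R|=0.8233
θ=7/13≥1/2 ⇒ |1+6/13x|<|1−7/13x| ∀x<0 ⇒ interval (−∞,0).

interval (−∞, 0). Any h>0 works for λ=-5.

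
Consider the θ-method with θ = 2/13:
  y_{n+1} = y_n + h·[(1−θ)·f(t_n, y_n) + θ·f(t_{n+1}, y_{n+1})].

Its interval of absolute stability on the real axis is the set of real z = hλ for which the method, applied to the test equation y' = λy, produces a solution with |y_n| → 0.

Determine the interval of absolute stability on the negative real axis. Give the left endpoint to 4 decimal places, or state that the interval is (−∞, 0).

(-2.8889, 0).

Set f=λy, z=hλ:
  y_{n+1} = y_n + z·[11/13·y_n + 2/13·y_{n+1}] ⇒ (1 − 2/13z)y_{n+1} = (1 + 11/13z)y_n
  Hence R(z) = (1 + 11/13z)/(1 − 2/13z).

Find x<0 with |R(x)|<1.
x=-0.66: |R|=0.4008
R=−1: 1+11/13x = −1+2/13x ⇒ -9/13x=2 ⇒ x=2/(-9/13)=-2.8889
Confirm numerically:
  x=-2.764: |R|=0.93934 <1
  x=-2.727: |R|=0.92105 <1
  x=-1.940: |R|=0.49408 <1
  x=-1.417: |R|=0.16338 <1
  x=-3.382: |R|=1.22455 >1
  x=-3.311: |R|=1.19361 >1
  x=-3.007: |R|=1.05591 >1
So |R|<1 on (-2.8889, 0).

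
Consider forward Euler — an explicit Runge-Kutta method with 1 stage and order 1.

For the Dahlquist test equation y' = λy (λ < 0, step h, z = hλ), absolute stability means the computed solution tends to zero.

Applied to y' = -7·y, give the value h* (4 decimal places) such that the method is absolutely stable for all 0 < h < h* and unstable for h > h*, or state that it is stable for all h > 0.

(-2.0000,0); λ=-7 ⇒ h* = 0.2857.

With y'=λy (z=hλ):
  order 1, 1-stage ⇒ R(z)=1+z
  (e.g. R(-1.56)=-0.56000, |R|=0.56000)

Boundary: |R(x)|=1, x<0.
x=-1.56: |R|=0.5600
|R(-2.3)|=1.3000 |R(-1.64)|=0.6400 |R(-0.99)|=0.0100
Bisect:
  x_lo=-2.5091 |R|=1.5091  x_hi=-0.0835 |R|=0.9165
  mid=-1.29634 |R|=0.29634 →hi
  mid=-1.90275 |R|=0.90275 →hi
  mid=-2.20595 |R|=1.20595 →lo
  mid=-2.05435 |R|=1.05435 →lo
  mid=-1.97855 |R|=0.97855 →hi
  mid=-2.01645 |R|=1.01645 →lo
  mid=-1.99750 |R|=0.99750 →hi
  ...
  [-2.00001,-1.99987] ⇒ x*=-2.0000
Stable set (-2.0000, 0).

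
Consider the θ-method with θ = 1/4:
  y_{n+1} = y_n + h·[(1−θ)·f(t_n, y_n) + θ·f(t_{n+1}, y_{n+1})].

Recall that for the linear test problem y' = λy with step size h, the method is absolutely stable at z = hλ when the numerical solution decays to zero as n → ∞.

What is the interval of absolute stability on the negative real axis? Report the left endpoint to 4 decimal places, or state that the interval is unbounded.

(-4.0000, 0).

With y'=λy (z=hλ):
  y_{n+1} = y_n + z·[3/4·y_n + 1/4·y_{n+1}] ⇒ (1 − 1/4z)y_{n+1} = (1 + 3/4z)y_n
  so R(z) = (1 + 3/4z)/(1 − 1/4z).

Find x<0 with |R(x)|<1.
x=-1.25: |R|=0.0476
R=−1: 1+3/4x = −1+1/4x ⇒ -1/2x=2 ⇒ x=2/(-1/2)=-4.0000
Confirm numerically:
  x=-3.865: |R|=0.96567 <1
  x=-2.244: |R|=0.43754 <1
  x=-1.836: |R|=0.25840 <1
  x=-4.595: |R|=1.13845 >1
  x=-4.163: |R|=1.03994 >1
  x=-4.153: |R|=1.03753 >1
Stable set (-4.0000, 0).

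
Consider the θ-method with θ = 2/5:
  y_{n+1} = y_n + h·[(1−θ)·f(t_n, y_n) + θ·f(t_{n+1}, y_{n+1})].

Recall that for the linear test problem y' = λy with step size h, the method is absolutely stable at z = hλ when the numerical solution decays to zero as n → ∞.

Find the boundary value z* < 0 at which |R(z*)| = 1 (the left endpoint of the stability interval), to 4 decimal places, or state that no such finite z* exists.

z* = -10.0000.

On y'=λy, z=hλ:
  y_{n+1} = y_n + z·[3/5·y_n + 2/5·y_{n+1}] ⇒ (1 − 2/5z)y_{n+1} = (1 + 3/5z)y_n
  Hence R(z) = (1 + 3/5z)/(1 − 2/5z).

Boundary: |R(x)|=1, x<0.
x=-1.31: |R|=0.1404
R=−1: 1+3/5x = −1+2/5x ⇒ -1/5x=2 ⇒ x=2/(-1/5)=-10.0000
Confirm numerically:
  x=-8.472: |R|=0.93037 <1
  x=-6.692: |R|=0.82006 <1
  x=-4.682: |R|=0.62977 <1
  x=-10.552: |R|=1.02115 >1
  x=-10.499: |R|=1.01919 >1
  x=-10.147: |R|=1.00581 >1
Stable set (-10.0000, 0).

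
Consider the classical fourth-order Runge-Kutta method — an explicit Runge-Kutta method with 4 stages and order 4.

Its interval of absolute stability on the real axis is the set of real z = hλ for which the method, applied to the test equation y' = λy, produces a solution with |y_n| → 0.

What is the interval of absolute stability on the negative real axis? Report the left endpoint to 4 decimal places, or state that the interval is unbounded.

(-2.7853, 0).

Set f=λy, z=hλ:
  order 4, 4-stage ⇒ R(z)=1+z+z^2/2+z^3/6+z^4/24
  (e.g. R(-0.8)=0.45173, |R|=0.45173)

Solve |R(x)|<1 on ℝ⁻.
x=-0.8: |R|=0.4517
|R(-3.06)|=1.4996 |R(-1.83)|=0.2903 |R(-0.6)|=0.5494
Bisect:
  x_lo=-3.2558 |R|=1.9742  x_hi=-0.1167 |R|=0.8898
  mid=-1.68628 |R|=0.27323 →hi
  mid=-2.47106 |R|=0.62077 →hi
  mid=-2.86344 |R|=1.12436 →lo
  mid=-2.66725 |R|=0.83613 →hi
  mid=-2.76535 |R|=0.97034 →hi
  mid=-2.81439 |R|=1.04477 →lo
  mid=-2.78987 |R|=1.00692 →lo
  mid=-2.77761 |R|=0.98847 →hi
  ...
  [-2.78546,-2.78527] ⇒ x*=-2.7853
Stable set (-2.7853, 0).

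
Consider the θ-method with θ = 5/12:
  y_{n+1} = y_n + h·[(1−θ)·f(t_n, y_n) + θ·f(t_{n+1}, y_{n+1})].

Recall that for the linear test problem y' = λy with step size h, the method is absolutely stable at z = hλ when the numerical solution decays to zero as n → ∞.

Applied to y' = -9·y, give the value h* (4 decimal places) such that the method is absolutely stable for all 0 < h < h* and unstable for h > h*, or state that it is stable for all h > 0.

(-12.0000,0); λ=-9 ⇒ h* = (12)/9 = 1.3333.

On y'=λy, z=hλ:
  y_{n+1} = y_n + z·[7/12·y_n + 5/12·y_{n+1}] ⇒ (1 − 5/12z)y_{n+1} = (1 + 7/12z)y_n
  R(z) = (1 + 7/12z)/(1 − 5/12z).

Boundary: |R(x)|=1, x<0.
x=-1: |R|=0.2941
R=−1: 1+7/12x = −1+5/12x ⇒ -1/6x=2 ⇒ x=2/(-1/6)=-12.0000
Confirm numerically:
  x=-11.696: |R|=0.99137 <1
  x=-8.757: |R|=0.88373 <1
  x=-8.396: |R|=0.86647 <1
  x=-8.172: |R|=0.85516 <1
  x=-12.564: |R|=1.01508 >1
  x=-12.479: |R|=1.01288 >1
  x=-12.453: |R|=1.01220 >1
Interval (-12.0000, 0).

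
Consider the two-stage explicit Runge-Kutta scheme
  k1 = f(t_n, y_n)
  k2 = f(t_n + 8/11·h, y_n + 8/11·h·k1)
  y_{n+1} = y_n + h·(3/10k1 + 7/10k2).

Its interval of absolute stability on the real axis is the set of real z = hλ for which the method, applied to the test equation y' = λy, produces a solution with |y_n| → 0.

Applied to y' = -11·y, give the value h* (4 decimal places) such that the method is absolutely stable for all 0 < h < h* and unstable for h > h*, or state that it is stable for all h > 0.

Set f=λy, z=hλ:
  k1=λy_n ⇒ h·k1=z·y_n;  k2=λ(1+8/11z)y_n ⇒ h·k2=z(1+8/11z)y_n
  y_{n+1}/y_n = 1 + 3/10z + 7/10z(1+8/11z) = 1 + z + 28/55z²
  so R(z) = 1 + z + 28/55z².

Need |R(x)|<1, x<0.
x=-1.28: |R|=0.5541
R=1: x+28/55x²=0 ⇒ x=−55/28=-1.9643; min R=1−1/(4·28/55)=0.5089>−1
Confirm numerically:
  x=-1.665: |R|=0.74631 <1
  x=-1.295: |R|=0.55876 <1
  x=-0.849: |R|=0.51795 <1
  x=-2.560: |R|=1.77638 >1
  x=-2.017: |R|=1.05413 >1
Stable set (-1.9643, 0).

(-1.9643,0); λ=-11 ⇒ h* = (55/28)/11 = 0.1786.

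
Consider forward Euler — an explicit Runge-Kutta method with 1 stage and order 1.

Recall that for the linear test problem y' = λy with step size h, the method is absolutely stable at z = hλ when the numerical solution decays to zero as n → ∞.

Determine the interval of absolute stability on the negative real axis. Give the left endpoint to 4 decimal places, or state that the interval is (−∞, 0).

z∈(-2.0000,0).

Set f=λy, z=hλ:
  order 1, 1-stage ⇒ R(z)=1+z
  (e.g. R(-0.9)=0.10000, |R|=0.10000)

Solve |R(x)|<1 on ℝ⁻.
x=-0.9: |R|=0.1000
|R(-2.11)|=1.1100 |R(-1.34)|=0.3400 |R(-0.96)|=0.0400
Bisect:
  x_lo=-2.5250 |R|=1.5250  x_hi=-0.3892 |R|=0.6108
  mid=-1.45708 |R|=0.45708 →hi
  mid=-1.99104 |R|=0.99104 →hi
  mid=-2.25802 |R|=1.25802 →lo
  mid=-2.12453 |R|=1.12453 →lo
  mid=-2.05779 |R|=1.05779 →lo
  mid=-2.02441 |R|=1.02441 →lo
  mid=-2.00773 |R|=1.00773 →lo
  mid=-1.99938 |R|=0.99938 →hi
  mid=-2.00356 |R|=1.00356 →lo
  ...
  [-2.00004,-1.99991] ⇒ x*=-2.0000
Stable set (-2.0000, 0).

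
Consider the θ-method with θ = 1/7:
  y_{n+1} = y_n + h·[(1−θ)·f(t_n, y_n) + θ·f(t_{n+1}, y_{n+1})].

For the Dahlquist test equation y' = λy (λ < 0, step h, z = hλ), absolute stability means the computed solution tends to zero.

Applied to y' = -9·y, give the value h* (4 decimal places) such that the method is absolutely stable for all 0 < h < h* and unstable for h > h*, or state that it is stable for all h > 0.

(-2.8000,0); λ=-9 ⇒ h* = (14/5)/9 = 0.3111.

With y'=λy (z=hλ):
  y_{n+1} = y_n + z·[6/7·y_n + 1/7·y_{n+1}] ⇒ (1 − 1/7z)y_{n+1} = (1 + 6/7z)y_n
  Hence R(z) = (1 + 6/7z)/(1 − 1/7z).

Boundary: |R(x)|=1, x<0.
x=-0.85: |R|=0.2420
R=−1: 1+6/7x = −1+1/7x ⇒ -5/7x=2 ⇒ x=2/(-5/7)=-2.8000
Confirm numerically:
  x=-2.737: |R|=0.96765 <1
  x=-2.342: |R|=0.75487 <1
  x=-1.863: |R|=0.47140 <1
  x=-1.249: |R|=0.05989 <1
  x=-3.318: |R|=1.25102 >1
  x=-2.970: |R|=1.08526 >1
  x=-2.885: |R|=1.04299 >1
Stable set (-2.8000, 0).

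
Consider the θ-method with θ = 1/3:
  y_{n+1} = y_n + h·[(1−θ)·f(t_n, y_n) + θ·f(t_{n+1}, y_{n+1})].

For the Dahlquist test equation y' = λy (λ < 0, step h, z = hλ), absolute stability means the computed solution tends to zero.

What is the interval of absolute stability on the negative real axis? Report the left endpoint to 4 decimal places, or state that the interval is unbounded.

With y'=λy (z=hλ):
  y_{n+1} = y_n + z·[2/3·y_n + 1/3·y_{n+1}] ⇒ (1 − 1/3z)y_{n+1} = (1 + 2/3z)y_n
  R(z) = (1 + 2/3z)/(1 − 1/3z).

Need |R(x)|<1, x<0.
x=-0.93: |R|=0.2901
R=−1: 1+2/3x = −1+1/3x ⇒ -1/3x=2 ⇒ x=2/(-1/3)=-6.0000
Confirm numerically:
  x=-5.888: |R|=0.98740 <1
  x=-5.342: |R|=0.92112 <1
  x=-3.596: |R|=0.63554 <1
  x=-3.038: |R|=0.50944 <1
  x=-6.543: |R|=1.05690 >1
  x=-6.387: |R|=1.04123 >1
Stable set (-6.0000, 0).

z∈(-6.0000,0).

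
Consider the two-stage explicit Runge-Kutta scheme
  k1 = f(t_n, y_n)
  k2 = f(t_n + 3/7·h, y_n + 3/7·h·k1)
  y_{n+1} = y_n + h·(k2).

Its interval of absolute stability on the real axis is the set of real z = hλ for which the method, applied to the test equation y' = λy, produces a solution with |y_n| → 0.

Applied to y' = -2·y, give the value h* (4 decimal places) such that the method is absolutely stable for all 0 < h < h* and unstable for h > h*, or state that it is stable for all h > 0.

With y'=λy (z=hλ):
  k1=λy_n ⇒ h·k1=z·y_n;  k2=λ(1+3/7z)y_n ⇒ h·k2=z(1+3/7z)y_n
  y_{n+1}/y_n = 1 + z(1+3/7z) = 1 + z + 3/7z²
  Hence R(z) = 1 + z + 3/7z².

Need |R(x)|<1, x<0.
x=-1: |R|=0.4286
R=1: x+3/7x²=0 ⇒ x=−7/3=-2.3333; min R=1−1/(4·3/7)=0.4167>−1
Confirm numerically:
  x=-1.917: |R|=0.65795 <1
  x=-1.916: |R|=0.65731 <1
  x=-1.455: |R|=0.45230 <1
  x=-2.740: |R|=1.47754 >1
  x=-2.413: |R|=1.08239 >1
Interval (-2.3333, 0).

(-2.3333,0); λ=-2 ⇒ h* = (7/3)/2 = 1.1667.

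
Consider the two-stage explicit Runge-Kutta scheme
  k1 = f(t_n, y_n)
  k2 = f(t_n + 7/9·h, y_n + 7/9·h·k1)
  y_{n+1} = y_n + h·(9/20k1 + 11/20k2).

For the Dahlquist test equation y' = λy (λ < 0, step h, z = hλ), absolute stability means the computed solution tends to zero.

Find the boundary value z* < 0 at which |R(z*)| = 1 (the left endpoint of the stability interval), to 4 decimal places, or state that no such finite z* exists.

On y'=λy, z=hλ:
  k1=λy_n ⇒ h·k1=z·y_n;  k2=λ(1+7/9z)y_n ⇒ h·k2=z(1+7/9z)y_n
  y_{n+1}/y_n = 1 + 9/20z + 11/20z(1+7/9z) = 1 + z + 77/180z²
  ⇒ R(z) = 1 + z + 77/180z².

Find x<0 with |R(x)|<1.
x=-1.68: |R|=0.5274
R=1: x+77/180x²=0 ⇒ x=−180/77=-2.3377; min R=1−1/(4·77/180)=0.4156>−1
Confirm numerically:
  x=-2.289: |R|=0.95235 <1
  x=-2.192: |R|=0.86341 <1
  x=-1.225: |R|=0.41693 <1
  x=-1.056: |R|=0.42103 <1
  x=-2.926: |R|=1.73641 >1
  x=-2.747: |R|=1.48101 >1
  x=-2.402: |R|=1.06611 >1
So |R|<1 on (-2.3377, 0).

z* = -2.3377.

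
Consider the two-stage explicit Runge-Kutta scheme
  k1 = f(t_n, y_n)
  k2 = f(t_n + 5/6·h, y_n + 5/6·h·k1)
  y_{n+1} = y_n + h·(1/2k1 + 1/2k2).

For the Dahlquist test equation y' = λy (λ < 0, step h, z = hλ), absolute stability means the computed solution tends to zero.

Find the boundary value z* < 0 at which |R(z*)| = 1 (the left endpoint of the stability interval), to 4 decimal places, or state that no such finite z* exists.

left endpoint -2.4000.

With y'=λy (z=hλ):
  k1=λy_n ⇒ h·k1=z·y_n;  k2=λ(1+5/6z)y_n ⇒ h·k2=z(1+5/6z)y_n
  y_{n+1}/y_n = 1 + 1/2z + 1/2z(1+5/6z) = 1 + z + 5/12z²
  R(z) = 1 + z + 5/12z².

Find x<0 with |R(x)|<1.
x=-0.43: |R|=0.6470
R=1: x+5/12x²=0 ⇒ x=−12/5=-2.4000; min R=1−1/(4·5/12)=0.4000>−1
Confirm numerically:
  x=-2.277: |R|=0.88330 <1
  x=-1.932: |R|=0.62326 <1
  x=-1.594: |R|=0.46468 <1
  x=-1.424: |R|=0.42091 <1
  x=-2.667: |R|=1.29670 >1
  x=-2.469: |R|=1.07098 >1
Stable set (-2.4000, 0).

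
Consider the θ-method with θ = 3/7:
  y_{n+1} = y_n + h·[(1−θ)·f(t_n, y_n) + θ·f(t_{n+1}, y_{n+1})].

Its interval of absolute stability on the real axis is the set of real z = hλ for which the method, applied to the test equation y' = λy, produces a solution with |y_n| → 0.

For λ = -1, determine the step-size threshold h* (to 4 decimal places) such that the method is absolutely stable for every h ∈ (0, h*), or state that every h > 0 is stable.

Test eqn y'=λy, z=hλ:
  y_{n+1} = y_n + z·[4/7·y_n + 3/7·y_{n+1}] ⇒ (1 − 3/7z)y_{n+1} = (1 + 4/7z)y_n
  so R(z) = (1 + 4/7z)/(1 − 3/7z).

Solve |R(x)|<1 on ℝ⁻.
x=-1.61: |R|=0.0473
R=−1: 1+4/7x = −1+3/7x ⇒ -1/7x=2 ⇒ x=2/(-1/7)=-14.0000
Confirm numerically:
  x=-12.491: |R|=0.96607 <1
  x=-11.130: |R|=0.92894 <1
  x=-10.586: |R|=0.91191 <1
  x=-14.282: |R|=1.00566 >1
  x=-14.105: |R|=1.00213 >1
Stable set (-14.0000, 0).

(-14.0000,0); λ=-1 ⇒ h* = (14)/1 = 14.0000.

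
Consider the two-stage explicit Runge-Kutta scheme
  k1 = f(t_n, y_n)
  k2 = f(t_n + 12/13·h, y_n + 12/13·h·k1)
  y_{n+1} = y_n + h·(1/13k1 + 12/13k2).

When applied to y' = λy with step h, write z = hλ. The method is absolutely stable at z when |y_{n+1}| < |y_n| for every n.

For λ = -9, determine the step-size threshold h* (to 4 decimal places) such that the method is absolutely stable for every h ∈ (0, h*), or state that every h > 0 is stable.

With y'=λy (z=hλ):
  k1=λy_n ⇒ h·k1=z·y_n;  k2=λ(1+12/13z)y_n ⇒ h·k2=z(1+12/13z)y_n
  y_{n+1}/y_n = 1 + 1/13z + 12/13z(1+12/13z) = 1 + z + 144/169z²
  ⇒ R(z) = 1 + z + 144/169z².

Find x<0 with |R(x)|<1.
x=-0.51: |R|=0.7116
R=1: x+144/169x²=0 ⇒ x=−169/144=-1.1736; min R=1−1/(4·144/169)=0.7066>−1
Confirm numerically:
  x=-1.065: |R|=0.90144 <1
  x=-0.789: |R|=0.74143 <1
  x=-0.584: |R|=0.70660 <1
  x=-1.480: |R|=1.38638 >1
  x=-1.229: |R|=1.05800 >1
Stable set (-1.1736, 0).

(-1.1736,0); λ=-9 ⇒ h* = (169/144)/9 = 0.1304.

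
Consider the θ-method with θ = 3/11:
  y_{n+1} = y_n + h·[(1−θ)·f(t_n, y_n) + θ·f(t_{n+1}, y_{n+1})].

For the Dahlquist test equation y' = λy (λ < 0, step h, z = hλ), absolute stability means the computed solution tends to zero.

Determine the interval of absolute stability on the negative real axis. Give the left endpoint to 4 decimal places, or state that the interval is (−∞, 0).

(-4.4000, 0).

On y'=λy, z=hλ:
  y_{n+1} = y_n + z·[8/11·y_n + 3/11·y_{n+1}] ⇒ (1 − 3/11z)y_{n+1} = (1 + 8/11z)y_n
  so R(z) = (1 + 8/11z)/(1 − 3/11z).

Find x<0 with |R(x)|<1.
x=-1.07: |R|=0.1717
R=−1: 1+8/11x = −1+3/11x ⇒ -5/11x=2 ⇒ x=2/(-5/11)=-4.4000
Confirm numerically:
  x=-3.943: |R|=0.89991 <1
  x=-3.350: |R|=0.75059 <1
  x=-2.549: |R|=0.50367 <1
  x=-4.802: |R|=1.07912 >1
  x=-4.620: |R|=1.04425 >1
  x=-4.544: |R|=1.02923 >1
Stable set (-4.4000, 0).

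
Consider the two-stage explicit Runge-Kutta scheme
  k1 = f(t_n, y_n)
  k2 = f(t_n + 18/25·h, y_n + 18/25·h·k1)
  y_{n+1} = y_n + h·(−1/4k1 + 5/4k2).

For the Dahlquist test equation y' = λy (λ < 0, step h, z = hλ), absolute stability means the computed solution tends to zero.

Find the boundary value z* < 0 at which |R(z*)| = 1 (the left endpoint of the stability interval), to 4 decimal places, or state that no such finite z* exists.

With y'=λy (z=hλ):
  k1=λy_n ⇒ h·k1=z·y_n;  k2=λ(1+18/25z)y_n ⇒ h·k2=z(1+18/25z)y_n
  y_{n+1}/y_n = 1 − 1/4z + 5/4z(1+18/25z) = 1 + z + 9/10z²
  R(z) = 1 + z + 9/10z².

Find x<0 with |R(x)|<1.
x=-0.79: |R|=0.7717
R=1: x+9/10x²=0 ⇒ x=−10/9=-1.1111; min R=1−1/(4·9/10)=0.7222>−1
Confirm numerically:
  x=-0.971: |R|=0.87756 <1
  x=-0.907: |R|=0.83338 <1
  x=-0.774: |R|=0.76517 <1
  x=-0.710: |R|=0.74369 <1
  x=-1.546: |R|=1.60510 >1
  x=-1.388: |R|=1.34589 >1
Stable set (-1.1111, 0).

z* = -1.1111.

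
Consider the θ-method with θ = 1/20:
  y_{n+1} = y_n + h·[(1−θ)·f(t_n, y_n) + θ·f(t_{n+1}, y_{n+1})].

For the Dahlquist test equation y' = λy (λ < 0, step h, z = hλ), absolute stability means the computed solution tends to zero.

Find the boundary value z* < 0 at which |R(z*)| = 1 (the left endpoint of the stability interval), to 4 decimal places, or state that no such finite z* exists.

On y'=λy, z=hλ:
  y_{n+1} = y_n + z·[19/20·y_n + 1/20·y_{n+1}] ⇒ (1 − 1/20z)y_{n+1} = (1 + 19/20z)y_n
  Hence R(z) = (1 + 19/20z)/(1 − 1/20z).

Find x<0 with |R(x)|<1.
x=-0.44: |R|=0.5695
R=−1: 1+19/20x = −1+1/20x ⇒ -9/10x=2 ⇒ x=2/(-9/10)=-2.2222
Confirm numerically:
  x=-1.753: |R|=0.61173 <1
  x=-1.622: |R|=0.50032 <1
  x=-1.222: |R|=0.15164 <1
  x=-2.639: |R|=1.33138 >1
  x=-2.546: |R|=1.25849 >1
  x=-2.364: |R|=1.11411 >1
Interval (-2.2222, 0).

left endpoint -2.2222.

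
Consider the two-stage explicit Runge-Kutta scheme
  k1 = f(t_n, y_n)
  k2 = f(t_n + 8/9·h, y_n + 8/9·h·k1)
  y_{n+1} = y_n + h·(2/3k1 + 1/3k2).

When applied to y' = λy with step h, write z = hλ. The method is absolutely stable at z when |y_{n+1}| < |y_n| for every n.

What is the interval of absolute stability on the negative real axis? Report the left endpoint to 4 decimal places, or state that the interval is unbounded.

On y'=λy, z=hλ:
  k1=λy_n ⇒ h·k1=z·y_n;  k2=λ(1+8/9z)y_n ⇒ h·k2=z(1+8/9z)y_n
  y_{n+1}/y_n = 1 + 2/3z + 1/3z(1+8/9z) = 1 + z + 8/27z²
  Hence R(z) = 1 + z + 8/27z².

Need |R(x)|<1, x<0.
x=-0.52: |R|=0.5601
R=1: x+8/27x²=0 ⇒ x=−27/8=-3.3750; min R=1−1/(4·8/27)=0.1562>−1
Confirm numerically:
  x=-3.114: |R|=0.75918 <1
  x=-2.695: |R|=0.45701 <1
  x=-2.140: |R|=0.21692 <1
  x=-1.823: |R|=0.16169 <1
  x=-3.903: |R|=1.61060 >1
  x=-3.776: |R|=1.44864 >1
Interval (-3.3750, 0).

(-3.3750, 0).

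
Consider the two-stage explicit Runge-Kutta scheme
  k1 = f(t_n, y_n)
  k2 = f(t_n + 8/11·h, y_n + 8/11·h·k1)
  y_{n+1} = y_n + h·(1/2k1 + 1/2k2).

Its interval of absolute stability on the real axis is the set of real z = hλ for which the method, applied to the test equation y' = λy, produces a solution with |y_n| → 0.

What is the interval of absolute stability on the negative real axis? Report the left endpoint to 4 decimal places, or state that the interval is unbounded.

On y'=λy, z=hλ:
  k1=λy_n ⇒ h·k1=z·y_n;  k2=λ(1+8/11z)y_n ⇒ h·k2=z(1+8/11z)y_n
  y_{n+1}/y_n = 1 + 1/2z + 1/2z(1+8/11z) = 1 + z + 4/11z²
  R(z) = 1 + z + 4/11z².

Need |R(x)|<1, x<0.
x=-0.78: |R|=0.4412
R=1: x+4/11x²=0 ⇒ x=−11/4=-2.7500; min R=1−1/(4·4/11)=0.3125>−1
Confirm numerically:
  x=-2.105: |R|=0.50628 <1
  x=-2.008: |R|=0.45821 <1
  x=-1.511: |R|=0.31923 <1
  x=-1.437: |R|=0.31390 <1
  x=-3.100: |R|=1.39455 >1
  x=-2.916: |R|=1.17602 >1
So |R|<1 on (-2.7500, 0).

(-2.7500, 0).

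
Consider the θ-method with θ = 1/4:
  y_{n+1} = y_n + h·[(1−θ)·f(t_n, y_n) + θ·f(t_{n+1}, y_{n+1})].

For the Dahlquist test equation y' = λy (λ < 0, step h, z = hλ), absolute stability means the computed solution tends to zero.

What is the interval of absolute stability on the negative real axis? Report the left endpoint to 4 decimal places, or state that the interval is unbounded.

Test eqn y'=λy, z=hλ:
  y_{n+1} = y_n + z·[3/4·y_n + 1/4·y_{n+1}] ⇒ (1 − 1/4z)y_{n+1} = (1 + 3/4z)y_n
  so R(z) = (1 + 3/4z)/(1 − 1/4z).

Find x<0 with |R(x)|<1.
x=-0.61: |R|=0.4707
R=−1: 1+3/4x = −1+1/4x ⇒ -1/2x=2 ⇒ x=2/(-1/2)=-4.0000
Confirm numerically:
  x=-3.239: |R|=0.78975 <1
  x=-2.092: |R|=0.37360 <1
  x=-2.015: |R|=0.33998 <1
  x=-4.548: |R|=1.12822 >1
  x=-4.192: |R|=1.04688 >1
So |R|<1 on (-4.0000, 0).

z∈(-4.0000,0).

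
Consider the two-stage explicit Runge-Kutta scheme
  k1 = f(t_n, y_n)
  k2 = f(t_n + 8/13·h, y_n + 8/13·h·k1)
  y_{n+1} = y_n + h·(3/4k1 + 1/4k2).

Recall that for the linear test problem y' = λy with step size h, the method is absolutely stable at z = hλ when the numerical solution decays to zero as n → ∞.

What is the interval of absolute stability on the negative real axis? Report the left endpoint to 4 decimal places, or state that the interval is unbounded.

Test eqn y'=λy, z=hλ:
  k1=λy_n ⇒ h·k1=z·y_n;  k2=λ(1+8/13z)y_n ⇒ h·k2=z(1+8/13z)y_n
  y_{n+1}/y_n = 1 + 3/4z + 1/4z(1+8/13z) = 1 + z + 2/13z²
  Hence R(z) = 1 + z + 2/13z².

Find x<0 with |R(x)|<1.
x=-1.5: |R|=0.1538
R=1: x+2/13x²=0 ⇒ x=−13/2=-6.5000; min R=1−1/(4·2/13)=-0.6250>−1
Confirm numerically:
  x=-5.683: |R|=0.28569 <1
  x=-4.928: |R|=0.19182 <1
  x=-4.552: |R|=0.36420 <1
  x=-2.887: |R|=0.60473 <1
  x=-7.059: |R|=1.60707 >1
  x=-6.999: |R|=1.53731 >1
  x=-6.987: |R|=1.52349 >1
Interval (-6.5000, 0).

(-6.5000, 0).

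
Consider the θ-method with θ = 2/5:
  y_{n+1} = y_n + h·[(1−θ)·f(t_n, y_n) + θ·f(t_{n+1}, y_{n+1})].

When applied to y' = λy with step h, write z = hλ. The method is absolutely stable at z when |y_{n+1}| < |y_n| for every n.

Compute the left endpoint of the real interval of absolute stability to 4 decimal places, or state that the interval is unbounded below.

z* = -10.0000.

With y'=λy (z=hλ):
  y_{n+1} = y_n + z·[3/5·y_n + 2/5·y_{n+1}] ⇒ (1 − 2/5z)y_{n+1} = (1 + 3/5z)y_n
  R(z) = (1 + 3/5z)/(1 − 2/5z).

Boundary: |R(x)|=1, x<0.
x=-1.26: |R|=0.1622
R=−1: 1+3/5x = −1+2/5x ⇒ -1/5x=2 ⇒ x=2/(-1/5)=-10.0000
Confirm numerically:
  x=-8.828: |R|=0.94827 <1
  x=-8.363: |R|=0.92465 <1
  x=-6.852: |R|=0.83169 <1
  x=-10.563: |R|=1.02155 >1
  x=-10.263: |R|=1.01030 >1
Interval (-10.0000, 0).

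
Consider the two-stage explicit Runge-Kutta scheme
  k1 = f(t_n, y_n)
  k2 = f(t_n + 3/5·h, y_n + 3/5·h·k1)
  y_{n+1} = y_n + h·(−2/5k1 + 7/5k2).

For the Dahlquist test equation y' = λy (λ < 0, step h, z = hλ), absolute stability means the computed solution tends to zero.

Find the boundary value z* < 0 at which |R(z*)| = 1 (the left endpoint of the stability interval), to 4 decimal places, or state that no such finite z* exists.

left endpoint -1.1905.

On y'=λy, z=hλ:
  k1=λy_n ⇒ h·k1=z·y_n;  k2=λ(1+3/5z)y_n ⇒ h·k2=z(1+3/5z)y_n
  y_{n+1}/y_n = 1 − 2/5z + 7/5z(1+3/5z) = 1 + z + 21/25z²
  Hence R(z) = 1 + z + 21/25z².

Find x<0 with |R(x)|<1.
x=-1.09: |R|=0.9080
R=1: x+21/25x²=0 ⇒ x=−25/21=-1.1905; min R=1−1/(4·21/25)=0.7024>−1
Confirm numerically:
  x=-0.841: |R|=0.75312 <1
  x=-0.743: |R|=0.72072 <1
  x=-0.717: |R|=0.71483 <1
  x=-0.489: |R|=0.71186 <1
  x=-1.648: |R|=1.63336 >1
  x=-1.486: |R|=1.36888 >1
Stable set (-1.1905, 0).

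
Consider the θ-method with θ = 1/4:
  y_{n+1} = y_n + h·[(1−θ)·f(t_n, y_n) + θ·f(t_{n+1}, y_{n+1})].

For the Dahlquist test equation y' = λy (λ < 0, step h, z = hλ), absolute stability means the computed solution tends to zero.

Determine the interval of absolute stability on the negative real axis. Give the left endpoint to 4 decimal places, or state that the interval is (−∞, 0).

Set f=λy, z=hλ:
  y_{n+1} = y_n + z·[3/4·y_n + 1/4·y_{n+1}] ⇒ (1 − 1/4z)y_{n+1} = (1 + 3/4z)y_n
  so R(z) = (1 + 3/4z)/(1 − 1/4z).

Boundary: |R(x)|=1, x<0.
x=-1.29: |R|=0.0246
R=−1: 1+3/4x = −1+1/4x ⇒ -1/2x=2 ⇒ x=2/(-1/2)=-4.0000
Confirm numerically:
  x=-3.280: |R|=0.80220 <1
  x=-3.023: |R|=0.72177 <1
  x=-2.699: |R|=0.61158 <1
  x=-1.831: |R|=0.25605 <1
  x=-4.507: |R|=1.11920 >1
  x=-4.411: |R|=1.09773 >1
  x=-4.201: |R|=1.04902 >1
So |R|<1 on (-4.0000, 0).

(-4.0000, 0).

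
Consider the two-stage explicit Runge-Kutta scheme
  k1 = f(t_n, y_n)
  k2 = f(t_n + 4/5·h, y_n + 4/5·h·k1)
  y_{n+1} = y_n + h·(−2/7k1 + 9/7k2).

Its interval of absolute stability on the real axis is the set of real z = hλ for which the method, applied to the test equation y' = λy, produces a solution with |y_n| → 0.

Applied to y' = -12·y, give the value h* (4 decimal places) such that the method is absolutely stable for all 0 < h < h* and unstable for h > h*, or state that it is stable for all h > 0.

(-0.9722,0); λ=-12 ⇒ h* = (35/36)/12 = 0.0810.

On y'=λy, z=hλ:
  k1=λy_n ⇒ h·k1=z·y_n;  k2=λ(1+4/5z)y_n ⇒ h·k2=z(1+4/5z)y_n
  y_{n+1}/y_n = 1 − 2/7z + 9/7z(1+4/5z) = 1 + z + 36/35z²
  R(z) = 1 + z + 36/35z².

Find x<0 with |R(x)|<1.
x=-1.69: |R|=2.2477
R=1: x+36/35x²=0 ⇒ x=−35/36=-0.9722; min R=1−1/(4·36/35)=0.7569>−1
Confirm numerically:
  x=-0.772: |R|=0.84101 <1
  x=-0.670: |R|=0.79173 <1
  x=-0.629: |R|=0.77795 <1
  x=-0.444: |R|=0.75877 <1
  x=-1.156: |R|=1.21852 >1
  x=-1.120: |R|=1.17024 >1
Stable set (-0.9722, 0).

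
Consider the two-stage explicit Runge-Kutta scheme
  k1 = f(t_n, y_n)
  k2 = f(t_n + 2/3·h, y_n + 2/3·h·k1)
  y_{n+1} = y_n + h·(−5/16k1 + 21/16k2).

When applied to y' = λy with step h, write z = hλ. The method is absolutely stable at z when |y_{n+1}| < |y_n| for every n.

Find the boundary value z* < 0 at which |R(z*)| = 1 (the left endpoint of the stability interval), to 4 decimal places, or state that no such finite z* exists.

On y'=λy, z=hλ:
  k1=λy_n ⇒ h·k1=z·y_n;  k2=λ(1+2/3z)y_n ⇒ h·k2=z(1+2/3z)y_n
  y_{n+1}/y_n = 1 − 5/16z + 21/16z(1+2/3z) = 1 + z + 7/8z²
  so R(z) = 1 + z + 7/8z².

Solve |R(x)|<1 on ℝ⁻.
x=-1.1: |R|=0.9588
R=1: x+7/8x²=0 ⇒ x=−8/7=-1.1429; min R=1−1/(4·7/8)=0.7143>−1
Confirm numerically:
  x=-1.106: |R|=0.96433 <1
  x=-1.022: |R|=0.89192 <1
  x=-0.780: |R|=0.75235 <1
  x=-0.705: |R|=0.72990 <1
  x=-1.596: |R|=1.63281 >1
  x=-1.539: |R|=1.53346 >1
  x=-1.456: |R|=1.39894 >1
Interval (-1.1429, 0).

z* = -1.1429.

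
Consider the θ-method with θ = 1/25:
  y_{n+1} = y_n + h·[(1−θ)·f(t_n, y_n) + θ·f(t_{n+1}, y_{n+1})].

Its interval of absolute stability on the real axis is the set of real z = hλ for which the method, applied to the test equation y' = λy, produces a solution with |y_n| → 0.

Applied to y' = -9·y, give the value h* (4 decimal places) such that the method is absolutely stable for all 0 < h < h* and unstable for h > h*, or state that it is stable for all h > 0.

(-2.1739,0); λ=-9 ⇒ h* = (50/23)/9 = 0.2415.

With y'=λy (z=hλ):
  y_{n+1} = y_n + z·[24/25·y_n + 1/25·y_{n+1}] ⇒ (1 − 1/25z)y_{n+1} = (1 + 24/25z)y_n
  so R(z) = (1 + 24/25z)/(1 − 1/25z).

Need |R(x)|<1, x<0.
x=-1.2: |R|=0.1450
R=−1: 1+24/25x = −1+1/25x ⇒ -23/25x=2 ⇒ x=2/(-23/25)=-2.1739
Confirm numerically:
  x=-1.678: |R|=0.57246 <1
  x=-1.395: |R|=0.32127 <1
  x=-1.239: |R|=0.18049 <1
  x=-1.053: |R|=0.01044 <1
  x=-2.706: |R|=1.44171 >1
  x=-2.596: |R|=1.35179 >1
  x=-2.547: |R|=1.31150 >1
So |R|<1 on (-2.1739, 0).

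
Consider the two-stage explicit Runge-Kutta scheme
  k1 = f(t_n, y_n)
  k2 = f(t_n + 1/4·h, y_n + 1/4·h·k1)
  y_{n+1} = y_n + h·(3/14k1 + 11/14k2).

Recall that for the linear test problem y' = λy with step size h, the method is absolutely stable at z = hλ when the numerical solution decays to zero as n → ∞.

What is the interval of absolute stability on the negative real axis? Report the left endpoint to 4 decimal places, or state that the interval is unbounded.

Set f=λy, z=hλ:
  k1=λy_n ⇒ h·k1=z·y_n;  k2=λ(1+1/4z)y_n ⇒ h·k2=z(1+1/4z)y_n
  y_{n+1}/y_n = 1 + 3/14z + 11/14z(1+1/4z) = 1 + z + 11/56z²
  R(z) = 1 + z + 11/56z².

Find x<0 with |R(x)|<1.
x=-0.39: |R|=0.6399
R=1: x+11/56x²=0 ⇒ x=−56/11=-5.0909; min R=1−1/(4·11/56)=-0.2727>−1
Confirm numerically:
  x=-4.920: |R|=0.83483 <1
  x=-2.701: |R|=0.26797 <1
  x=-2.496: |R|=0.27225 <1
  x=-5.350: |R|=1.27228 >1
  x=-5.254: |R|=1.16832 >1
So |R|<1 on (-5.0909, 0).

z∈(-5.0909,0).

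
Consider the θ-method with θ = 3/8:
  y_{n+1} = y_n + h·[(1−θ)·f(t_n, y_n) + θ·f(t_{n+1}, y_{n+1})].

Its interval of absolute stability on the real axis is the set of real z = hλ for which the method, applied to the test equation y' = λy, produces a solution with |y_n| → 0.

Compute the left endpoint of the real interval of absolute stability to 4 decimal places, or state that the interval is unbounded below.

z* = -8.0000.

On y'=λy, z=hλ:
  y_{n+1} = y_n + z·[5/8·y_n + 3/8·y_{n+1}] ⇒ (1 − 3/8z)y_{n+1} = (1 + 5/8z)y_n
  Hence R(z) = (1 + 5/8z)/(1 − 3/8z).

Solve |R(x)|<1 on ℝ⁻.
x=-1.47: |R|=0.0524
R=−1: 1+5/8x = −1+3/8x ⇒ -1/4x=2 ⇒ x=2/(-1/4)=-8.0000
Confirm numerically:
  x=-6.016: |R|=0.84767 <1
  x=-6.005: |R|=0.84663 <1
  x=-5.972: |R|=0.84349 <1
  x=-3.550: |R|=0.52279 <1
  x=-8.542: |R|=1.03224 >1
  x=-8.271: |R|=1.01652 >1
Interval (-8.0000, 0).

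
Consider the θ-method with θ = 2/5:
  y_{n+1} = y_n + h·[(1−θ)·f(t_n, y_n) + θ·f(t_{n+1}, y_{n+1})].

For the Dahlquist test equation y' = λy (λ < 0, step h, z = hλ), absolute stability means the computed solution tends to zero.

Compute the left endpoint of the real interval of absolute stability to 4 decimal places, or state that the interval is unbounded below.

z* = -10.0000.

On y'=λy, z=hλ:
  y_{n+1} = y_n + z·[3/5·y_n + 2/5·y_{n+1}] ⇒ (1 − 2/5z)y_{n+1} = (1 + 3/5z)y_n
  ⇒ R(z) = (1 + 3/5z)/(1 − 2/5z).

Need |R(x)|<1, x<0.
x=-1.36: |R|=0.1192
R=−1: 1+3/5x = −1+2/5x ⇒ -1/5x=2 ⇒ x=2/(-1/5)=-10.0000
Confirm numerically:
  x=-9.137: |R|=0.96292 <1
  x=-7.594: |R|=0.88082 <1
  x=-7.006: |R|=0.84252 <1
  x=-4.604: |R|=0.62021 <1
  x=-10.466: |R|=1.01797 >1
  x=-10.460: |R|=1.01775 >1
So |R|<1 on (-10.0000, 0).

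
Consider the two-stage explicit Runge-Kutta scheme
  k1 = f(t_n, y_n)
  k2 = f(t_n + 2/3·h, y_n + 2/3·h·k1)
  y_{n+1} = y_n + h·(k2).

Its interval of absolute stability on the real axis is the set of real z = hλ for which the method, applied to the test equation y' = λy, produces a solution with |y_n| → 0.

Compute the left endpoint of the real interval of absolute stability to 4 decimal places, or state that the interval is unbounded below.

left endpoint -1.5000.

Test eqn y'=λy, z=hλ:
  k1=λy_n ⇒ h·k1=z·y_n;  k2=λ(1+2/3z)y_n ⇒ h·k2=z(1+2/3z)y_n
  y_{n+1}/y_n = 1 + z(1+2/3z) = 1 + z + 2/3z²
  so R(z) = 1 + z + 2/3z².

Solve |R(x)|<1 on ℝ⁻.
x=-0.84: |R|=0.6304
R=1: x+2/3x²=0 ⇒ x=−3/2=-1.5000; min R=1−1/(4·2/3)=0.6250>−1
Confirm numerically:
  x=-1.461: |R|=0.96201 <1
  x=-1.426: |R|=0.92965 <1
  x=-1.191: |R|=0.75465 <1
  x=-1.181: |R|=0.74884 <1
  x=-2.041: |R|=1.73612 >1
  x=-1.911: |R|=1.52361 >1
Stable set (-1.5000, 0).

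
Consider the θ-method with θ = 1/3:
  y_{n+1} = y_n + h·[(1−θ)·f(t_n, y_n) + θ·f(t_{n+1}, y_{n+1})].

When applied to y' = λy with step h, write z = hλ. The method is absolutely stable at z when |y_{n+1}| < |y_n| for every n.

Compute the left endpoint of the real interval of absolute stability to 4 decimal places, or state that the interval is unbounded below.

Test eqn y'=λy, z=hλ:
  y_{n+1} = y_n + z·[2/3·y_n + 1/3·y_{n+1}] ⇒ (1 − 1/3z)y_{n+1} = (1 + 2/3z)y_n
  R(z) = (1 + 2/3z)/(1 − 1/3z).

Need |R(x)|<1, x<0.
x=-1.77: |R|=0.1132
R=−1: 1+2/3x = −1+1/3x ⇒ -1/3x=2 ⇒ x=2/(-1/3)=-6.0000
Confirm numerically:
  x=-4.837: |R|=0.85160 <1
  x=-4.744: |R|=0.83781 <1
  x=-4.320: |R|=0.77049 <1
  x=-3.732: |R|=0.66310 <1
  x=-6.446: |R|=1.04722 >1
  x=-6.421: |R|=1.04469 >1
  x=-6.208: |R|=1.02259 >1
Stable set (-6.0000, 0).

left endpoint -6.0000.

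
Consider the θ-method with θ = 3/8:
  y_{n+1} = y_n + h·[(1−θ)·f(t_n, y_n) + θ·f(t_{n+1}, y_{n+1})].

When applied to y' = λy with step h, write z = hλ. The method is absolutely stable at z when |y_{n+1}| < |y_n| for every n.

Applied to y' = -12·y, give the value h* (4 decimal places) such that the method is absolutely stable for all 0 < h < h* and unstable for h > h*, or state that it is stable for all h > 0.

(-8.0000,0); λ=-12 ⇒ h* = (8)/12 = 0.6667.

On y'=λy, z=hλ:
  y_{n+1} = y_n + z·[5/8·y_n + 3/8·y_{n+1}] ⇒ (1 − 3/8z)y_{n+1} = (1 + 5/8z)y_n
  R(z) = (1 + 5/8z)/(1 − 3/8z).

Boundary: |R(x)|=1, x<0.
x=-1.13: |R|=0.2063
R=−1: 1+5/8x = −1+3/8x ⇒ -1/4x=2 ⇒ x=2/(-1/4)=-8.0000
Confirm numerically:
  x=-7.411: |R|=0.96104 <1
  x=-6.161: |R|=0.86112 <1
  x=-5.790: |R|=0.82578 <1
  x=-3.279: |R|=0.47065 <1
  x=-8.426: |R|=1.02560 >1
  x=-8.387: |R|=1.02334 >1
So |R|<1 on (-8.0000, 0).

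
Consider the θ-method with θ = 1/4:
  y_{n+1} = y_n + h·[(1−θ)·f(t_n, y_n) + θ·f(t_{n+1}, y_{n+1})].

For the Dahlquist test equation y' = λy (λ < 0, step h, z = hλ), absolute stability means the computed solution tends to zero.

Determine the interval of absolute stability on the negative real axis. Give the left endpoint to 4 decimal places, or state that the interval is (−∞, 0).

(-4.0000, 0).

On y'=λy, z=hλ:
  y_{n+1} = y_n + z·[3/4·y_n + 1/4·y_{n+1}] ⇒ (1 − 1/4z)y_{n+1} = (1 + 3/4z)y_n
  R(z) = (1 + 3/4z)/(1 − 1/4z).

Need |R(x)|<1, x<0.
x=-0.64: |R|=0.4483
R=−1: 1+3/4x = −1+1/4x ⇒ -1/2x=2 ⇒ x=2/(-1/2)=-4.0000
Confirm numerically:
  x=-3.975: |R|=0.99373 <1
  x=-3.377: |R|=0.83110 <1
  x=-2.786: |R|=0.64220 <1
  x=-2.623: |R|=0.58418 <1
  x=-4.596: |R|=1.13867 >1
  x=-4.347: |R|=1.08314 >1
  x=-4.213: |R|=1.05187 >1
Stable set (-4.0000, 0).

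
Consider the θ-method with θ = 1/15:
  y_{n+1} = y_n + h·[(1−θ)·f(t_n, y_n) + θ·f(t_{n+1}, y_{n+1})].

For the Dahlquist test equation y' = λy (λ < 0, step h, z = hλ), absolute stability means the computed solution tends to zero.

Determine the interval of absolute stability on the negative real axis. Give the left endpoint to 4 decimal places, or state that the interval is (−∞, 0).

z∈(-2.3077,0).

On y'=λy, z=hλ:
  y_{n+1} = y_n + z·[14/15·y_n + 1/15·y_{n+1}] ⇒ (1 − 1/15z)y_{n+1} = (1 + 14/15z)y_n
  Hence R(z) = (1 + 14/15z)/(1 − 1/15z).

Need |R(x)|<1, x<0.
x=-1.62: |R|=0.4621
R=−1: 1+14/15x = −1+1/15x ⇒ -13/15x=2 ⇒ x=2/(-13/15)=-2.3077
Confirm numerically:
  x=-1.588: |R|=0.43598 <1
  x=-1.351: |R|=0.23937 <1
  x=-1.107: |R|=0.03092 <1
  x=-2.551: |R|=1.18022 >1
  x=-2.523: |R|=1.15973 >1
So |R|<1 on (-2.3077, 0).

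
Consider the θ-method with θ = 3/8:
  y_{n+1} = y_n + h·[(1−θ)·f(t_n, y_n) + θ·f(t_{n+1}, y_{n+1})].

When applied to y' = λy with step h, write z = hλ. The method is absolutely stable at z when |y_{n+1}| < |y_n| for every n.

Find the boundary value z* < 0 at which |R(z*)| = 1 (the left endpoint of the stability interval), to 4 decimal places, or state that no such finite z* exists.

On y'=λy, z=hλ:
  y_{n+1} = y_n + z·[5/8·y_n + 3/8·y_{n+1}] ⇒ (1 − 3/8z)y_{n+1} = (1 + 5/8z)y_n
  Hence R(z) = (1 + 5/8z)/(1 − 3/8z).

Need |R(x)|<1, x<0.
x=-0.58: |R|=0.5236
R=−1: 1+5/8x = −1+3/8x ⇒ -1/4x=2 ⇒ x=2/(-1/4)=-8.0000
Confirm numerically:
  x=-6.876: |R|=0.92148 <1
  x=-6.688: |R|=0.90650 <1
  x=-3.932: |R|=0.58901 <1
  x=-8.332: |R|=1.02012 >1
  x=-8.195: |R|=1.01197 >1
  x=-8.068: |R|=1.00422 >1
So |R|<1 on (-8.0000, 0).

z* = -8.0000.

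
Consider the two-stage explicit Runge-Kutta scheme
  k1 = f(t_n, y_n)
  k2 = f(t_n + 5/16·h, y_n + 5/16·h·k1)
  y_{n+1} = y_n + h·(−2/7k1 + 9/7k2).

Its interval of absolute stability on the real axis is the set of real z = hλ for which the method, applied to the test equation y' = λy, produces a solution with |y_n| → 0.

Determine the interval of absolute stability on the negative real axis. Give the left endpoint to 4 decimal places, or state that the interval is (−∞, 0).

With y'=λy (z=hλ):
  k1=λy_n ⇒ h·k1=z·y_n;  k2=λ(1+5/16z)y_n ⇒ h·k2=z(1+5/16z)y_n
  y_{n+1}/y_n = 1 − 2/7z + 9/7z(1+5/16z) = 1 + z + 45/112z²
  Hence R(z) = 1 + z + 45/112z².

Find x<0 with |R(x)|<1.
x=-1.74: |R|=0.4764
R=1: x+45/112x²=0 ⇒ x=−112/45=-2.4889; min R=1−1/(4·45/112)=0.3778>−1
Confirm numerically:
  x=-2.188: |R|=0.73549 <1
  x=-1.705: |R|=0.46300 <1
  x=-1.387: |R|=0.38594 <1
  x=-2.949: |R|=1.54517 >1
  x=-2.945: |R|=1.53970 >1
  x=-2.515: |R|=1.02639 >1
So |R|<1 on (-2.4889, 0).

(-2.4889, 0).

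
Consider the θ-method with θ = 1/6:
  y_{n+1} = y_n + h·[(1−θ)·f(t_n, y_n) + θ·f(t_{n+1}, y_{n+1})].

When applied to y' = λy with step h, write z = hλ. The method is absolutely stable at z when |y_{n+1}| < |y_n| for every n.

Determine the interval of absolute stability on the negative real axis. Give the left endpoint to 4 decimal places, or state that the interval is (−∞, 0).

(-3.0000, 0).

Test eqn y'=λy, z=hλ:
  y_{n+1} = y_n + z·[5/6·y_n + 1/6·y_{n+1}] ⇒ (1 − 1/6z)y_{n+1} = (1 + 5/6z)y_n
  ⇒ R(z) = (1 + 5/6z)/(1 − 1/6z).

Find x<0 with |R(x)|<1.
x=-0.85: |R|=0.2555
R=−1: 1+5/6x = −1+1/6x ⇒ -2/3x=2 ⇒ x=2/(-2/3)=-3.0000
Confirm numerically:
  x=-2.941: |R|=0.97360 <1
  x=-2.932: |R|=0.96955 <1
  x=-2.659: |R|=0.84248 <1
  x=-2.194: |R|=0.60654 <1
  x=-3.515: |R|=1.21650 >1
  x=-3.497: |R|=1.20933 >1
So |R|<1 on (-3.0000, 0).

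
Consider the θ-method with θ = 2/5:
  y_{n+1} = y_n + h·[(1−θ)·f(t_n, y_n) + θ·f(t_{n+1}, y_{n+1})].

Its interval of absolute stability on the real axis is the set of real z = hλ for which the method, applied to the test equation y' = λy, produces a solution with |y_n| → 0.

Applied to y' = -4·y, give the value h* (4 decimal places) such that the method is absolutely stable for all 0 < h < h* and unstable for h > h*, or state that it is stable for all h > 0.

(-10.0000,0); λ=-4 ⇒ h* = (10)/4 = 2.5000.

On y'=λy, z=hλ:
  y_{n+1} = y_n + z·[3/5·y_n + 2/5·y_{n+1}] ⇒ (1 − 2/5z)y_{n+1} = (1 + 3/5z)y_n
  so R(z) = (1 + 3/5z)/(1 − 2/5z).

Need |R(x)|<1, x<0.
x=-1.03: |R|=0.2705
R=−1: 1+3/5x = −1+2/5x ⇒ -1/5x=2 ⇒ x=2/(-1/5)=-10.0000
Confirm numerically:
  x=-6.828: |R|=0.82997 <1
  x=-6.757: |R|=0.82484 <1
  x=-5.305: |R|=0.69923 <1
  x=-5.304: |R|=0.69913 <1
  x=-10.467: |R|=1.01801 >1
  x=-10.413: |R|=1.01599 >1
Stable set (-10.0000, 0).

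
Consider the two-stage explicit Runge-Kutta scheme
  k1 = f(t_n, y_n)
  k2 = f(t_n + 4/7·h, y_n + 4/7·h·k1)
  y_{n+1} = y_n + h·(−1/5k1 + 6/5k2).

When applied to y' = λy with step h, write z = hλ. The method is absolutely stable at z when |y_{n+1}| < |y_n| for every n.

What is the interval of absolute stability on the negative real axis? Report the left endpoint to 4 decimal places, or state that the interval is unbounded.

(-1.4583, 0).

With y'=λy (z=hλ):
  k1=λy_n ⇒ h·k1=z·y_n;  k2=λ(1+4/7z)y_n ⇒ h·k2=z(1+4/7z)y_n
  y_{n+1}/y_n = 1 − 1/5z + 6/5z(1+4/7z) = 1 + z + 24/35z²
  ⇒ R(z) = 1 + z + 24/35z².

Boundary: |R(x)|=1, x<0.
x=-1.15: |R|=0.7569
R=1: x+24/35x²=0 ⇒ x=−35/24=-1.4583; min R=1−1/(4·24/35)=0.6354>−1
Confirm numerically:
  x=-1.227: |R|=0.80536 <1
  x=-0.914: |R|=0.65884 <1
  x=-0.752: |R|=0.63577 <1
  x=-0.675: |R|=0.63743 <1
  x=-2.001: |R|=1.74460 >1
  x=-1.540: |R|=1.08624 >1
  x=-1.534: |R|=1.07959 >1
So |R|<1 on (-1.4583, 0).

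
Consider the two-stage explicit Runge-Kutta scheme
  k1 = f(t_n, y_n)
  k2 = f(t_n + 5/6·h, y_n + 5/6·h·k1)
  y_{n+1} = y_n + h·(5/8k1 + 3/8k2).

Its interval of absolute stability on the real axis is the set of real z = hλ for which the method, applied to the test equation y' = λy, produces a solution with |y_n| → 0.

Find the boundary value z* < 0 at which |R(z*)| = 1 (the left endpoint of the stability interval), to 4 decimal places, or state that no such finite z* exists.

z* = -3.2000.

Set f=λy, z=hλ:
  k1=λy_n ⇒ h·k1=z·y_n;  k2=λ(1+5/6z)y_n ⇒ h·k2=z(1+5/6z)y_n
  y_{n+1}/y_n = 1 + 5/8z + 3/8z(1+5/6z) = 1 + z + 5/16z²
  Hence R(z) = 1 + z + 5/16z².

Need |R(x)|<1, x<0.
x=-0.74: |R|=0.4311
R=1: x+5/16x²=0 ⇒ x=−16/5=-3.2000; min R=1−1/(4·5/16)=0.2000>−1
Confirm numerically:
  x=-2.944: |R|=0.76448 <1
  x=-2.887: |R|=0.71762 <1
  x=-2.574: |R|=0.49646 <1
  x=-3.748: |R|=1.64185 >1
  x=-3.330: |R|=1.13528 >1
  x=-3.254: |R|=1.05491 >1
So |R|<1 on (-3.2000, 0).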